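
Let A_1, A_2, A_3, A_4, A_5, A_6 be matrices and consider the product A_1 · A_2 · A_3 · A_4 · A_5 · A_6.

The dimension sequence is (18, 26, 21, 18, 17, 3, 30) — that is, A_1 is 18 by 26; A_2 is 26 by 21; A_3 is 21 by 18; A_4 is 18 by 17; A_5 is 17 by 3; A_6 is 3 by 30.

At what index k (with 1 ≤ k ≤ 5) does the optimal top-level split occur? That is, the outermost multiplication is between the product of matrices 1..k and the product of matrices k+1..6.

5

Adjacent pairs: A_1A_2 = 18·26·21 = 9828; A_2A_3 = 26·21·18 = 9828; A_3A_4 = 21·18·17 = 6426; A_4A_5 = 18·17·3 = 918; A_5A_6 = 17·3·30 = 1530.
Length 3: A_1..A_3: k=1: 0+9828+18·26·18=18252; k=2: 9828+0+18·21·18=16632 → min 16632 | A_2..A_4: k=2: 0+6426+26·21·17=15708; k=3: 9828+0+26·18·17=17784 → min 15708 | A_3..A_5: k=3: 0+918+21·18·3=2052; k=4: 6426+0+21·17·3=7497 → min 2052 | A_4..A_6: k=4: 0+1530+18·17·30=10710; k=5: 918+0+18·3·30=2538 → min 2538.
Length 4: A_1..A_4: k=1: 0+15708+18·26·17=23664; k=2: 9828+6426+18·21·17=22680; k=3: 16632+0+18·18·17=22140 → min 22140 | A_2..A_5: k=2: 0+2052+26·21·3=3690; k=3: 9828+918+26·18·3=12150; k=4: 15708+0+26·17·3=17034 → min 3690 | A_3..A_6: k=3: 0+2538+21·18·30=13878; k=4: 6426+1530+21·17·30=18666; k=5: 2052+0+21·3·30=3942 → min 3942.
Length 5: A_1..A_5: k=1: 0+3690+18·26·3=5094; k=2: 9828+2052+18·21·3=13014; k=3: 16632+918+18·18·3=18522; k=4: 22140+0+18·17·3=23058 → min 5094 | A_2..A_6: k=2: 0+3942+26·21·30=20322; k=3: 9828+2538+26·18·30=26406; k=4: 15708+1530+26·17·30=30498; k=5: 3690+0+26·3·30=6030 → min 6030.
Top-level splits: k=1: (A_1..A_1)·(A_2..A_6) → 0+6030+18·26·30 = 20070; k=2: (A_1..A_2)·(A_3..A_6) → 9828+3942+18·21·30 = 25110; k=3: (A_1..A_3)·(A_4..A_6) → 16632+2538+18·18·30 = 28890; k=4: (A_1..A_4)·(A_5..A_6) → 22140+1530+18·17·30 = 32850; k=5: (A_1..A_5)·(A_6..A_6) → 5094+0+18·3·30 = 6714.
Best split is after A_5, i.e. k = 5.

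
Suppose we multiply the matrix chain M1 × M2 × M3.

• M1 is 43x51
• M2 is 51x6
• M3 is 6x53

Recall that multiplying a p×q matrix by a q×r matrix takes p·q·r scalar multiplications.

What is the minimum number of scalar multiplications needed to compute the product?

Order (M1 × (M2 × M3)): (M2 × M3): 51×6 by 6×53 → 51×53, cost 51·6·53 = 16218; (M1 × (M2 × M3)): 43×51 by 51×53 → 43×53, cost 43·51·53 = 116229; cumulative 132447. Total 132447.
Order ((M1 × M2) × M3): (M1 × M2): 43×51 by 51×6 → 43×6, cost 43·51·6 = 13158; ((M1 × M2) × M3): 43×6 by 6×53 → 43×53, cost 43·6·53 = 13674; cumulative 26832. Total 26832.
Minimum: 26832.

26832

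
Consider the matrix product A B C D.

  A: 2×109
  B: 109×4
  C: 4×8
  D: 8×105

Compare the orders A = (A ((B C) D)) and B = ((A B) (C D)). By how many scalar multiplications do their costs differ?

112866

Order A = (A ((B C) D)): (B C): 109×4 by 4×8 → 109×8, cost 109·4·8 = 3488; ((B C) D): 109×8 by 8×105 → 109×105, cost 109·8·105 = 91560; cumulative 95048; (A ((B C) D)): 2×109 by 109×105 → 2×105, cost 2·109·105 = 22890; cumulative 117938. Total 117938.
Order B = ((A B) (C D)): (A B): 2×109 by 109×4 → 2×4, cost 2·109·4 = 872; (C D): 4×8 by 8×105 → 4×105, cost 4·8·105 = 3360; ((A B) (C D)): 2×4 by 4×105 → 2×105, cost 2·4·105 = 840; cumulative 5072. Total 5072.
Difference: |117938 − 5072| = 112866.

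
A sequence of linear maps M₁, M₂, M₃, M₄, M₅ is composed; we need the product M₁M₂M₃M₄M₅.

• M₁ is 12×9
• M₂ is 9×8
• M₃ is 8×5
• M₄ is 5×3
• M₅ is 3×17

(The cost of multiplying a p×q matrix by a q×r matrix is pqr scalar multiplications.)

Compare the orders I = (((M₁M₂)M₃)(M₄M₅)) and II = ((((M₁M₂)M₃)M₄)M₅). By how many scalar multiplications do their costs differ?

Order I = (((M₁M₂)M₃)(M₄M₅)): (M₁M₂): 12×9 by 9×8 → 12×8, cost 12·9·8 = 864; ((M₁M₂)M₃): 12×8 by 8×5 → 12×5, cost 12·8·5 = 480; cumulative 1344; (M₄M₅): 5×3 by 3×17 → 5×17, cost 5·3·17 = 255; (((M₁M₂)M₃)(M₄M₅)): 12×5 by 5×17 → 12×17, cost 12·5·17 = 1020; cumulative 2619. Total 2619.
Order II = ((((M₁M₂)M₃)M₄)M₅): (M₁M₂): 12×9 by 9×8 → 12×8, cost 12·9·8 = 864; ((M₁M₂)M₃): 12×8 by 8×5 → 12×5, cost 12·8·5 = 480; cumulative 1344; (((M₁M₂)M₃)M₄): 12×5 by 5×3 → 12×3, cost 12·5·3 = 180; cumulative 1524; ((((M₁M₂)M₃)M₄)M₅): 12×3 by 3×17 → 12×17, cost 12·3·17 = 612; cumulative 2136. Total 2136.
Difference: |2619 − 2136| = 483.

483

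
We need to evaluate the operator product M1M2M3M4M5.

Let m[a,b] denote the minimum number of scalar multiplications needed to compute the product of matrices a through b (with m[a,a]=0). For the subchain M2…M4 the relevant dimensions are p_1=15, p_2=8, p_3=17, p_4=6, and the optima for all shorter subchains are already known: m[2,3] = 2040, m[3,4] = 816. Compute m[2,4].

1536

m[2,4] = min over k∈[2,3] of m[2,k]+m[k+1,4]+p_{1}·p_k·p_{4}.
k=2: 0 + 816 + 15·8·6 = 1536; k=3: 2040 + 0 + 15·17·6 = 3570.
Minimum: 1536 at k=2.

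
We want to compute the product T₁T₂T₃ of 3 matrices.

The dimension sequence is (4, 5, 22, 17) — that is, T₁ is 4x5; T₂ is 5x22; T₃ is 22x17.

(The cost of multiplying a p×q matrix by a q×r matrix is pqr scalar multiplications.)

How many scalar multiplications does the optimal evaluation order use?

Order (T₁(T₂T₃)): (T₂T₃): 5×22 by 22×17 → 5×17, cost 5·22·17 = 1870; (T₁(T₂T₃)): 4×5 by 5×17 → 4×17, cost 4·5·17 = 340; cumulative 2210. Total 2210.
Order ((T₁T₂)T₃): (T₁T₂): 4×5 by 5×22 → 4×22, cost 4·5·22 = 440; ((T₁T₂)T₃): 4×22 by 22×17 → 4×17, cost 4·22·17 = 1496; cumulative 1936. Total 1936.
Minimum: 1936.

1936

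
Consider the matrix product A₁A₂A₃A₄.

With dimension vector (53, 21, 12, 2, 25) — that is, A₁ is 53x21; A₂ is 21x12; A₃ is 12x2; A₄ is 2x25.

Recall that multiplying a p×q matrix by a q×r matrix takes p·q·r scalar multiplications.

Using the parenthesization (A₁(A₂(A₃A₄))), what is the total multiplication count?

34725

(A₃A₄): 12×2 by 2×25 → 12×25, cost 12·2·25 = 600
(A₂(A₃A₄)): 21×12 by 12×25 → 21×25, cost 21·12·25 = 6300; cumulative 6900
(A₁(A₂(A₃A₄))): 53×21 by 21×25 → 53×25, cost 53·21·25 = 27825; cumulative 34725
Total: 34725 scalar multiplications.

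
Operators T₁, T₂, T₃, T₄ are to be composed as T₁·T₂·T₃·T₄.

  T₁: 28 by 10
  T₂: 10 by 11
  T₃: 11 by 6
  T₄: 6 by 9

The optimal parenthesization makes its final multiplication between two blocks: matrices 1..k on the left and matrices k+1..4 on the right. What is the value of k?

Adjacent pairs: T₁T₂ = 28·10·11 = 3080; T₂T₃ = 10·11·6 = 660; T₃T₄ = 11·6·9 = 594.
Length 3: T₁..T₃: k=1: 0+660+28·10·6=2340; k=2: 3080+0+28·11·6=4928 → min 2340 | T₂..T₄: k=2: 0+594+10·11·9=1584; k=3: 660+0+10·6·9=1200 → min 1200.
Top-level splits: k=1: (T₁..T₁)·(T₂..T₄) → 0+1200+28·10·9 = 3720; k=2: (T₁..T₂)·(T₃..T₄) → 3080+594+28·11·9 = 6446; k=3: (T₁..T₃)·(T₄..T₄) → 2340+0+28·6·9 = 3852.
Best split is after T₁, i.e. k = 1.

1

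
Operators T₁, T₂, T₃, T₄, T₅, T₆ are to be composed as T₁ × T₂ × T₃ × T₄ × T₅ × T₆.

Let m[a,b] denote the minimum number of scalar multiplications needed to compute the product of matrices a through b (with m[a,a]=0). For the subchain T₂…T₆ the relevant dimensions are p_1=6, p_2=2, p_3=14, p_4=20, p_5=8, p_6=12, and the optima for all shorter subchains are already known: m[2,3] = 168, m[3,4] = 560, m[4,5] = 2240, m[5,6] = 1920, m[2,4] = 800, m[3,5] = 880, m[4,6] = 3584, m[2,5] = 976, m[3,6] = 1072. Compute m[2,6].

m[2,6] = min over k∈[2,5] of m[2,k]+m[k+1,6]+p_{1}·p_k·p_{6}.
k=2: 0 + 1072 + 6·2·12 = 1216; k=3: 168 + 3584 + 6·14·12 = 4760; k=4: 800 + 1920 + 6·20·12 = 4160; k=5: 976 + 0 + 6·8·12 = 1552.
Minimum: 1216 at k=2.

1216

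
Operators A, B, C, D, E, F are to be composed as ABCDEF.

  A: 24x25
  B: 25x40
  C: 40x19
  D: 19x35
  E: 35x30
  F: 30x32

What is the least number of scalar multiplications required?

Adjacent pairs: AB = 24·25·40 = 24000; BC = 25·40·19 = 19000; CD = 40·19·35 = 26600; DE = 19·35·30 = 19950; EF = 35·30·32 = 33600.
Length 3: A..C: k=1: 0+19000+24·25·19=30400; k=2: 24000+0+24·40·19=42240 → min 30400 | B..D: k=2: 0+26600+25·40·35=61600; k=3: 19000+0+25·19·35=35625 → min 35625 | C..E: k=3: 0+19950+40·19·30=42750; k=4: 26600+0+40·35·30=68600 → min 42750 | D..F: k=4: 0+33600+19·35·32=54880; k=5: 19950+0+19·30·32=38190 → min 38190.
Length 4: A..D: k=1: 0+35625+24·25·35=56625; k=2: 24000+26600+24·40·35=84200; k=3: 30400+0+24·19·35=46360 → min 46360 | B..E: k=2: 0+42750+25·40·30=72750; k=3: 19000+19950+25·19·30=53200; k=4: 35625+0+25·35·30=61875 → min 53200 | C..F: k=3: 0+38190+40·19·32=62510; k=4: 26600+33600+40·35·32=105000; k=5: 42750+0+40·30·32=81150 → min 62510.
Length 5: A..E: k=1: 0+53200+24·25·30=71200; k=2: 24000+42750+24·40·30=95550; k=3: 30400+19950+24·19·30=64030; k=4: 46360+0+24·35·30=71560 → min 64030 | B..F: k=2: 0+62510+25·40·32=94510; k=3: 19000+38190+25·19·32=72390; k=4: 35625+33600+25·35·32=97225; k=5: 53200+0+25·30·32=77200 → min 72390.
Length 6: A..F: k=1: 0+72390+24·25·32=91590; k=2: 24000+62510+24·40·32=117230; k=3: 30400+38190+24·19·32=83182; k=4: 46360+33600+24·35·32=106840; k=5: 64030+0+24·30·32=87070 → min 83182.
Optimal order: ((A(BC))((DE)F)) with cost 83182.

83182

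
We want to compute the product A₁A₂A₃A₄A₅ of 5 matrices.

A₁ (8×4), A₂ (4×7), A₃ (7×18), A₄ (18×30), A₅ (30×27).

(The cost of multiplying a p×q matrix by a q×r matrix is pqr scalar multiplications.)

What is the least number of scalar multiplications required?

Adjacent pairs: A₁A₂ = 8·4·7 = 224; A₂A₃ = 4·7·18 = 504; A₃A₄ = 7·18·30 = 3780; A₄A₅ = 18·30·27 = 14580.
Length 3: A₁..A₃: k=1: 0+504+8·4·18=1080; k=2: 224+0+8·7·18=1232 → min 1080 | A₂..A₄: k=2: 0+3780+4·7·30=4620; k=3: 504+0+4·18·30=2664 → min 2664 | A₃..A₅: k=3: 0+14580+7·18·27=17982; k=4: 3780+0+7·30·27=9450 → min 9450.
Length 4: A₁..A₄: k=1: 0+2664+8·4·30=3624; k=2: 224+3780+8·7·30=5684; k=3: 1080+0+8·18·30=5400 → min 3624 | A₂..A₅: k=2: 0+9450+4·7·27=10206; k=3: 504+14580+4·18·27=17028; k=4: 2664+0+4·30·27=5904 → min 5904.
Length 5: A₁..A₅: k=1: 0+5904+8·4·27=6768; k=2: 224+9450+8·7·27=11186; k=3: 1080+14580+8·18·27=19548; k=4: 3624+0+8·30·27=10104 → min 6768.
Optimal order: (A₁(((A₂A₃)A₄)A₅)) with cost 6768.

6768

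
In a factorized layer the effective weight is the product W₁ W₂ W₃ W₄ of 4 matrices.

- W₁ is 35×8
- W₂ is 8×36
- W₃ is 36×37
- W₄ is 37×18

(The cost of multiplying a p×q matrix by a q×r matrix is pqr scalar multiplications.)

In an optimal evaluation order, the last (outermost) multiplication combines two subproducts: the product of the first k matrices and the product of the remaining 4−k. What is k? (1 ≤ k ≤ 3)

1

Adjacent pairs: W₁W₂ = 35·8·36 = 10080; W₂W₃ = 8·36·37 = 10656; W₃W₄ = 36·37·18 = 23976.
Length 3: W₁..W₃: k=1: 0+10656+35·8·37=21016; k=2: 10080+0+35·36·37=56700 → min 21016 | W₂..W₄: k=2: 0+23976+8·36·18=29160; k=3: 10656+0+8·37·18=15984 → min 15984.
Top-level splits: k=1: (W₁..W₁)·(W₂..W₄) → 0+15984+35·8·18 = 21024; k=2: (W₁..W₂)·(W₃..W₄) → 10080+23976+35·36·18 = 56736; k=3: (W₁..W₃)·(W₄..W₄) → 21016+0+35·37·18 = 44326.
Best split is after W₁, i.e. k = 1.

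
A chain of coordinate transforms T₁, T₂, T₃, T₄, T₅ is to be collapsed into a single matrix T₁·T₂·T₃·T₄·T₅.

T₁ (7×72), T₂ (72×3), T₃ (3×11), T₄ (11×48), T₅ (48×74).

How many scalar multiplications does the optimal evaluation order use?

15306

Adjacent pairs: T₁T₂ = 7·72·3 = 1512; T₂T₃ = 72·3·11 = 2376; T₃T₄ = 3·11·48 = 1584; T₄T₅ = 11·48·74 = 39072.
Length 3: T₁..T₃: k=1: 0+2376+7·72·11=7920; k=2: 1512+0+7·3·11=1743 → min 1743 | T₂..T₄: k=2: 0+1584+72·3·48=11952; k=3: 2376+0+72·11·48=40392 → min 11952 | T₃..T₅: k=3: 0+39072+3·11·74=41514; k=4: 1584+0+3·48·74=12240 → min 12240.
Length 4: T₁..T₄: k=1: 0+11952+7·72·48=36144; k=2: 1512+1584+7·3·48=4104; k=3: 1743+0+7·11·48=5439 → min 4104 | T₂..T₅: k=2: 0+12240+72·3·74=28224; k=3: 2376+39072+72·11·74=100056; k=4: 11952+0+72·48·74=267696 → min 28224.
Length 5: T₁..T₅: k=1: 0+28224+7·72·74=65520; k=2: 1512+12240+7·3·74=15306; k=3: 1743+39072+7·11·74=46513; k=4: 4104+0+7·48·74=28968 → min 15306.
Optimal order: ((T₁·T₂)·((T₃·T₄)·T₅)) with cost 15306.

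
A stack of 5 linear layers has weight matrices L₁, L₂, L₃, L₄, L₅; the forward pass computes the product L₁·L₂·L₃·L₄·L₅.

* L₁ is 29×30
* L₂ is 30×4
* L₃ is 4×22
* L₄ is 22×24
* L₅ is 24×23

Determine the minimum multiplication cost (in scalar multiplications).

Adjacent pairs: L₁L₂ = 29·30·4 = 3480; L₂L₃ = 30·4·22 = 2640; L₃L₄ = 4·22·24 = 2112; L₄L₅ = 22·24·23 = 12144.
Length 3: L₁..L₃: k=1: 0+2640+29·30·22=21780; k=2: 3480+0+29·4·22=6032 → min 6032 | L₂..L₄: k=2: 0+2112+30·4·24=4992; k=3: 2640+0+30·22·24=18480 → min 4992 | L₃..L₅: k=3: 0+12144+4·22·23=14168; k=4: 2112+0+4·24·23=4320 → min 4320.
Length 4: L₁..L₄: k=1: 0+4992+29·30·24=25872; k=2: 3480+2112+29·4·24=8376; k=3: 6032+0+29·22·24=21344 → min 8376 | L₂..L₅: k=2: 0+4320+30·4·23=7080; k=3: 2640+12144+30·22·23=29964; k=4: 4992+0+30·24·23=21552 → min 7080.
Length 5: L₁..L₅: k=1: 0+7080+29·30·23=27090; k=2: 3480+4320+29·4·23=10468; k=3: 6032+12144+29·22·23=32850; k=4: 8376+0+29·24·23=24384 → min 10468.
Optimal order: ((L₁·L₂)·((L₃·L₄)·L₅)) with cost 10468.

10468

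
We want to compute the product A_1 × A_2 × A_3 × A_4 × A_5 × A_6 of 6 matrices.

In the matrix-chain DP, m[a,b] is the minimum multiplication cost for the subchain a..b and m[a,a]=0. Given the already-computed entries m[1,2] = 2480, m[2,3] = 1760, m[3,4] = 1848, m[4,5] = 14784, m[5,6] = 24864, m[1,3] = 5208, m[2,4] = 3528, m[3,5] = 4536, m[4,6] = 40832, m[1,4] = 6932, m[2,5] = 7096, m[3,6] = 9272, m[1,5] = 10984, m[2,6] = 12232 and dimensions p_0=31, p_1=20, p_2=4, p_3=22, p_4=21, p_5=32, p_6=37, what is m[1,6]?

m[1,6] = min over k∈[1,5] of m[1,k]+m[k+1,6]+p_{0}·p_k·p_{6}.
k=1: 0 + 12232 + 31·20·37 = 35172; k=2: 2480 + 9272 + 31·4·37 = 16340; k=3: 5208 + 40832 + 31·22·37 = 71274; k=4: 6932 + 24864 + 31·21·37 = 55883; k=5: 10984 + 0 + 31·32·37 = 47688.
Minimum: 16340 at k=2.

16340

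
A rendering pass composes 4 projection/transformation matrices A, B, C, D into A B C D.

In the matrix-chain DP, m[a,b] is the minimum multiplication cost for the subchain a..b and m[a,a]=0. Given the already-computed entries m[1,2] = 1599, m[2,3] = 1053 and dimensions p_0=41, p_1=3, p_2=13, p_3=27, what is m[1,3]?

m[1,3] = min over k∈[1,2] of m[1,k]+m[k+1,3]+p_{0}·p_k·p_{3}.
k=1: 0 + 1053 + 41·3·27 = 4374; k=2: 1599 + 0 + 41·13·27 = 15990.
Minimum: 4374 at k=1.

4374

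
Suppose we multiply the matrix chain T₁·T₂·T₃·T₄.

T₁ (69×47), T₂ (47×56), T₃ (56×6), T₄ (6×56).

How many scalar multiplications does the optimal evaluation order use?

Adjacent pairs: T₁T₂ = 69·47·56 = 181608; T₂T₃ = 47·56·6 = 15792; T₃T₄ = 56·6·56 = 18816.
Length 3: T₁..T₃: k=1: 0+15792+69·47·6=35250; k=2: 181608+0+69·56·6=204792 → min 35250 | T₂..T₄: k=2: 0+18816+47·56·56=166208; k=3: 15792+0+47·6·56=31584 → min 31584.
Length 4: T₁..T₄: k=1: 0+31584+69·47·56=213192; k=2: 181608+18816+69·56·56=416808; k=3: 35250+0+69·6·56=58434 → min 58434.
Optimal order: ((T₁·(T₂·T₃))·T₄) with cost 58434.

58434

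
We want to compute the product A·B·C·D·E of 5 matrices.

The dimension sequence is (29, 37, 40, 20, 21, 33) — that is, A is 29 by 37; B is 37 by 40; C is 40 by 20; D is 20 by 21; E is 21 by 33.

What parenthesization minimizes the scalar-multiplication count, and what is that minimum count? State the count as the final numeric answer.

Adjacent pairs: AB = 29·37·40 = 42920; BC = 37·40·20 = 29600; CD = 40·20·21 = 16800; DE = 20·21·33 = 13860.
Length 3: A..C: k=1: 0+29600+29·37·20=51060; k=2: 42920+0+29·40·20=66120 → min 51060 | B..D: k=2: 0+16800+37·40·21=47880; k=3: 29600+0+37·20·21=45140 → min 45140 | C..E: k=3: 0+13860+40·20·33=40260; k=4: 16800+0+40·21·33=44520 → min 40260.
Length 4: A..D: k=1: 0+45140+29·37·21=67673; k=2: 42920+16800+29·40·21=84080; k=3: 51060+0+29·20·21=63240 → min 63240 | B..E: k=2: 0+40260+37·40·33=89100; k=3: 29600+13860+37·20·33=67880; k=4: 45140+0+37·21·33=70781 → min 67880.
Length 5: A..E: k=1: 0+67880+29·37·33=103289; k=2: 42920+40260+29·40·33=121460; k=3: 51060+13860+29·20·33=84060; k=4: 63240+0+29·21·33=83337 → min 83337.
Optimal parenthesization: (((A·(B·C))·D)·E) with cost 83337.

83337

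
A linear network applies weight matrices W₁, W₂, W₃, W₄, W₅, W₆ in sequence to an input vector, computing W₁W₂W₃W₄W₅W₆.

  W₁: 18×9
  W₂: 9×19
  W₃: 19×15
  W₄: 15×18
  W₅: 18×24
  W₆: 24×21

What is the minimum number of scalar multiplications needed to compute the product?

Adjacent pairs: W₁W₂ = 18·9·19 = 3078; W₂W₃ = 9·19·15 = 2565; W₃W₄ = 19·15·18 = 5130; W₄W₅ = 15·18·24 = 6480; W₅W₆ = 18·24·21 = 9072.
Length 3: W₁..W₃: k=1: 0+2565+18·9·15=4995; k=2: 3078+0+18·19·15=8208 → min 4995 | W₂..W₄: k=2: 0+5130+9·19·18=8208; k=3: 2565+0+9·15·18=4995 → min 4995 | W₃..W₅: k=3: 0+6480+19·15·24=13320; k=4: 5130+0+19·18·24=13338 → min 13320 | W₄..W₆: k=4: 0+9072+15·18·21=14742; k=5: 6480+0+15·24·21=14040 → min 14040.
Length 4: W₁..W₄: k=1: 0+4995+18·9·18=7911; k=2: 3078+5130+18·19·18=14364; k=3: 4995+0+18·15·18=9855 → min 7911 | W₂..W₅: k=2: 0+13320+9·19·24=17424; k=3: 2565+6480+9·15·24=12285; k=4: 4995+0+9·18·24=8883 → min 8883 | W₃..W₆: k=3: 0+14040+19·15·21=20025; k=4: 5130+9072+19·18·21=21384; k=5: 13320+0+19·24·21=22896 → min 20025.
Length 5: W₁..W₅: k=1: 0+8883+18·9·24=12771; k=2: 3078+13320+18·19·24=24606; k=3: 4995+6480+18·15·24=17955; k=4: 7911+0+18·18·24=15687 → min 12771 | W₂..W₆: k=2: 0+20025+9·19·21=23616; k=3: 2565+14040+9·15·21=19440; k=4: 4995+9072+9·18·21=17469; k=5: 8883+0+9·24·21=13419 → min 13419.
Length 6: W₁..W₆: k=1: 0+13419+18·9·21=16821; k=2: 3078+20025+18·19·21=30285; k=3: 4995+14040+18·15·21=24705; k=4: 7911+9072+18·18·21=23787; k=5: 12771+0+18·24·21=21843 → min 16821.
Optimal order: (W₁((((W₂W₃)W₄)W₅)W₆)) with cost 16821.

16821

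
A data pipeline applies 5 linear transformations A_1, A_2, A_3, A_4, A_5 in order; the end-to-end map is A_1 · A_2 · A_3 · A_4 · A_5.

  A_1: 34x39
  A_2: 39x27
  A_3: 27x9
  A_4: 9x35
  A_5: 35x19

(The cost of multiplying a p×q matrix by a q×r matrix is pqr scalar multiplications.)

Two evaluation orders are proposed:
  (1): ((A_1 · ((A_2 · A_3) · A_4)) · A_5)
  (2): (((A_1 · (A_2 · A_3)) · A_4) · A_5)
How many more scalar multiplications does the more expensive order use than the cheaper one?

36051

Order (1) = ((A_1 · ((A_2 · A_3) · A_4)) · A_5): (A_2 · A_3): 39×27 by 27×9 → 39×9, cost 39·27·9 = 9477; ((A_2 · A_3) · A_4): 39×9 by 9×35 → 39×35, cost 39·9·35 = 12285; cumulative 21762; (A_1 · ((A_2 · A_3) · A_4)): 34×39 by 39×35 → 34×35, cost 34·39·35 = 46410; cumulative 68172; ((A_1 · ((A_2 · A_3) · A_4)) · A_5): 34×35 by 35×19 → 34×19, cost 34·35·19 = 22610; cumulative 90782. Total 90782.
Order (2) = (((A_1 · (A_2 · A_3)) · A_4) · A_5): (A_2 · A_3): 39×27 by 27×9 → 39×9, cost 39·27·9 = 9477; (A_1 · (A_2 · A_3)): 34×39 by 39×9 → 34×9, cost 34·39·9 = 11934; cumulative 21411; ((A_1 · (A_2 · A_3)) · A_4): 34×9 by 9×35 → 34×35, cost 34·9·35 = 10710; cumulative 32121; (((A_1 · (A_2 · A_3)) · A_4) · A_5): 34×35 by 35×19 → 34×19, cost 34·35·19 = 22610; cumulative 54731. Total 54731.
Difference: |90782 − 54731| = 36051.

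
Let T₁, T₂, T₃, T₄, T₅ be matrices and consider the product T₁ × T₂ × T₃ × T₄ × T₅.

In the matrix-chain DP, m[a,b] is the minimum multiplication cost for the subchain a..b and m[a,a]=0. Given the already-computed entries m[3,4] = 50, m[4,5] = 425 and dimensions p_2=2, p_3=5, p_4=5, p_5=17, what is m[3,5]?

m[3,5] = min over k∈[3,4] of m[3,k]+m[k+1,5]+p_{2}·p_k·p_{5}.
k=3: 0 + 425 + 2·5·17 = 595; k=4: 50 + 0 + 2·5·17 = 220.
Minimum: 220 at k=4.

220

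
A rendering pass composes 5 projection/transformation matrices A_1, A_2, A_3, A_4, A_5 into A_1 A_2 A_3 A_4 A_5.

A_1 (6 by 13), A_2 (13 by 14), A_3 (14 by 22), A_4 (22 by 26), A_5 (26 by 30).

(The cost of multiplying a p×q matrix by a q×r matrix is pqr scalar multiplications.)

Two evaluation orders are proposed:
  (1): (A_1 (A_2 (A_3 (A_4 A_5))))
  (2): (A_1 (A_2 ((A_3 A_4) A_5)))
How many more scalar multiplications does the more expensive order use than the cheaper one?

Order (1) = (A_1 (A_2 (A_3 (A_4 A_5)))): (A_4 A_5): 22×26 by 26×30 → 22×30, cost 22·26·30 = 17160; (A_3 (A_4 A_5)): 14×22 by 22×30 → 14×30, cost 14·22·30 = 9240; cumulative 26400; (A_2 (A_3 (A_4 A_5))): 13×14 by 14×30 → 13×30, cost 13·14·30 = 5460; cumulative 31860; (A_1 (A_2 (A_3 (A_4 A_5)))): 6×13 by 13×30 → 6×30, cost 6·13·30 = 2340; cumulative 34200. Total 34200.
Order (2) = (A_1 (A_2 ((A_3 A_4) A_5))): (A_3 A_4): 14×22 by 22×26 → 14×26, cost 14·22·26 = 8008; ((A_3 A_4) A_5): 14×26 by 26×30 → 14×30, cost 14·26·30 = 10920; cumulative 18928; (A_2 ((A_3 A_4) A_5)): 13×14 by 14×30 → 13×30, cost 13·14·30 = 5460; cumulative 24388; (A_1 (A_2 ((A_3 A_4) A_5))): 6×13 by 13×30 → 6×30, cost 6·13·30 = 2340; cumulative 26728. Total 26728.
Difference: |34200 − 26728| = 7472.

7472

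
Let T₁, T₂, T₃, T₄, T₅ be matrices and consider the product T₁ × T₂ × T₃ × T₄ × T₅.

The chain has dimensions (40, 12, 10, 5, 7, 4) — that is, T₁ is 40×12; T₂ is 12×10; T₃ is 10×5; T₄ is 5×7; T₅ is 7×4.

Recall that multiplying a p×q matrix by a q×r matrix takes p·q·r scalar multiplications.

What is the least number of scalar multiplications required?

Adjacent pairs: T₁T₂ = 40·12·10 = 4800; T₂T₃ = 12·10·5 = 600; T₃T₄ = 10·5·7 = 350; T₄T₅ = 5·7·4 = 140.
Length 3: T₁..T₃: k=1: 0+600+40·12·5=3000; k=2: 4800+0+40·10·5=6800 → min 3000 | T₂..T₄: k=2: 0+350+12·10·7=1190; k=3: 600+0+12·5·7=1020 → min 1020 | T₃..T₅: k=3: 0+140+10·5·4=340; k=4: 350+0+10·7·4=630 → min 340.
Length 4: T₁..T₄: k=1: 0+1020+40·12·7=4380; k=2: 4800+350+40·10·7=7950; k=3: 3000+0+40·5·7=4400 → min 4380 | T₂..T₅: k=2: 0+340+12·10·4=820; k=3: 600+140+12·5·4=980; k=4: 1020+0+12·7·4=1356 → min 820.
Length 5: T₁..T₅: k=1: 0+820+40·12·4=2740; k=2: 4800+340+40·10·4=6740; k=3: 3000+140+40·5·4=3940; k=4: 4380+0+40·7·4=5500 → min 2740.
Optimal order: (T₁ × (T₂ × (T₃ × (T₄ × T₅)))) with cost 2740.

2740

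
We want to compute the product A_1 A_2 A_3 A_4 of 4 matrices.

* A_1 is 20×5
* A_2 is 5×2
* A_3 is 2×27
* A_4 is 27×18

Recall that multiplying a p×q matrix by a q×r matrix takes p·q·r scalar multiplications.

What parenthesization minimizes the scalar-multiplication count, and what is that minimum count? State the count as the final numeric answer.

Adjacent pairs: A_1A_2 = 20·5·2 = 200; A_2A_3 = 5·2·27 = 270; A_3A_4 = 2·27·18 = 972.
Length 3: A_1..A_3: k=1: 0+270+20·5·27=2970; k=2: 200+0+20·2·27=1280 → min 1280 | A_2..A_4: k=2: 0+972+5·2·18=1152; k=3: 270+0+5·27·18=2700 → min 1152.
Length 4: A_1..A_4: k=1: 0+1152+20·5·18=2952; k=2: 200+972+20·2·18=1892; k=3: 1280+0+20·27·18=11000 → min 1892.
Optimal parenthesization: ((A_1 A_2) (A_3 A_4)) with cost 1892.

1892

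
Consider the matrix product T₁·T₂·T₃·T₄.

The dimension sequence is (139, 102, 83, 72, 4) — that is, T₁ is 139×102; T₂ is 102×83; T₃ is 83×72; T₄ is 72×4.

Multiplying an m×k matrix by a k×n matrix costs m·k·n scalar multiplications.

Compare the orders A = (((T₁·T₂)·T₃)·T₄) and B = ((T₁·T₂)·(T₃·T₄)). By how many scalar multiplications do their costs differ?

Order A = (((T₁·T₂)·T₃)·T₄): (T₁·T₂): 139×102 by 102×83 → 139×83, cost 139·102·83 = 1176774; ((T₁·T₂)·T₃): 139×83 by 83×72 → 139×72, cost 139·83·72 = 830664; cumulative 2007438; (((T₁·T₂)·T₃)·T₄): 139×72 by 72×4 → 139×4, cost 139·72·4 = 40032; cumulative 2047470. Total 2047470.
Order B = ((T₁·T₂)·(T₃·T₄)): (T₁·T₂): 139×102 by 102×83 → 139×83, cost 139·102·83 = 1176774; (T₃·T₄): 83×72 by 72×4 → 83×4, cost 83·72·4 = 23904; ((T₁·T₂)·(T₃·T₄)): 139×83 by 83×4 → 139×4, cost 139·83·4 = 46148; cumulative 1246826. Total 1246826.
Difference: |2047470 − 1246826| = 800644.

800644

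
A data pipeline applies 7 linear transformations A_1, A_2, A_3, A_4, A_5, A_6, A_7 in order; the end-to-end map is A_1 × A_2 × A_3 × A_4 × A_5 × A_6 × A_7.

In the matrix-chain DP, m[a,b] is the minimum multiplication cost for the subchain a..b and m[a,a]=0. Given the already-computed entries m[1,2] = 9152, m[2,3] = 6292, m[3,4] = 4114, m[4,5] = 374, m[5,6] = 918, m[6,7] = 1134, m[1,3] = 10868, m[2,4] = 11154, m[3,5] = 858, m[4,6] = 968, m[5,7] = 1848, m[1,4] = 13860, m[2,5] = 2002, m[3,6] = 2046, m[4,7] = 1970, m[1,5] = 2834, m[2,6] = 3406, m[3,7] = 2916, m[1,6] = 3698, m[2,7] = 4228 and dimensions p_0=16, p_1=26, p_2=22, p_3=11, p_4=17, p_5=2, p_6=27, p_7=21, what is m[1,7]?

m[1,7] = min over k∈[1,6] of m[1,k]+m[k+1,7]+p_{0}·p_k·p_{7}.
k=1: 0 + 4228 + 16·26·21 = 12964; k=2: 9152 + 2916 + 16·22·21 = 19460; k=3: 10868 + 1970 + 16·11·21 = 16534; k=4: 13860 + 1848 + 16·17·21 = 21420; k=5: 2834 + 1134 + 16·2·21 = 4640; k=6: 3698 + 0 + 16·27·21 = 12770.
Minimum: 4640 at k=5.

4640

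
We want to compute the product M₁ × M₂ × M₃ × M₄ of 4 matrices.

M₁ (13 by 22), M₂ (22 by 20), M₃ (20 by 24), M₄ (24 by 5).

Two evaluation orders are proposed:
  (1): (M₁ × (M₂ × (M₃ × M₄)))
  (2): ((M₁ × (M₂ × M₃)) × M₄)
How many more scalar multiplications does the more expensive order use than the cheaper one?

12954

Order (1) = (M₁ × (M₂ × (M₃ × M₄))): (M₃ × M₄): 20×24 by 24×5 → 20×5, cost 20·24·5 = 2400; (M₂ × (M₃ × M₄)): 22×20 by 20×5 → 22×5, cost 22·20·5 = 2200; cumulative 4600; (M₁ × (M₂ × (M₃ × M₄))): 13×22 by 22×5 → 13×5, cost 13·22·5 = 1430; cumulative 6030. Total 6030.
Order (2) = ((M₁ × (M₂ × M₃)) × M₄): (M₂ × M₃): 22×20 by 20×24 → 22×24, cost 22·20·24 = 10560; (M₁ × (M₂ × M₃)): 13×22 by 22×24 → 13×24, cost 13·22·24 = 6864; cumulative 17424; ((M₁ × (M₂ × M₃)) × M₄): 13×24 by 24×5 → 13×5, cost 13·24·5 = 1560; cumulative 18984. Total 18984.
Difference: |6030 − 18984| = 12954.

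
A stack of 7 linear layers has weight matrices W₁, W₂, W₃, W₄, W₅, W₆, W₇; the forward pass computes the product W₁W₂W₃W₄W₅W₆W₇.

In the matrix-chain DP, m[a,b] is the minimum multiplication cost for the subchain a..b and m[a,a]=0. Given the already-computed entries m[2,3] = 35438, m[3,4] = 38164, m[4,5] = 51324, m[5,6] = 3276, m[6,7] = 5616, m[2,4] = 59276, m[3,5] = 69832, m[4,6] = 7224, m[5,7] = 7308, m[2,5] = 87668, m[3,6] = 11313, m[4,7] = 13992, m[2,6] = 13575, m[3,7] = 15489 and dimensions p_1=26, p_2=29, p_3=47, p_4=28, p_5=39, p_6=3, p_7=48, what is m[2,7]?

17319

m[2,7] = min over k∈[2,6] of m[2,k]+m[k+1,7]+p_{1}·p_k·p_{7}.
k=2: 0 + 15489 + 26·29·48 = 51681; k=3: 35438 + 13992 + 26·47·48 = 108086; k=4: 59276 + 7308 + 26·28·48 = 101528; k=5: 87668 + 5616 + 26·39·48 = 141956; k=6: 13575 + 0 + 26·3·48 = 17319.
Minimum: 17319 at k=6.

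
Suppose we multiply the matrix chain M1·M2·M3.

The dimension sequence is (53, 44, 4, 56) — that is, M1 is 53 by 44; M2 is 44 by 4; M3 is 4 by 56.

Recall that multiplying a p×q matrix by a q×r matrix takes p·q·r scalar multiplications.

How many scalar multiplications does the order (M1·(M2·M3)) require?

(M2·M3): 44×4 by 4×56 → 44×56, cost 44·4·56 = 9856
(M1·(M2·M3)): 53×44 by 44×56 → 53×56, cost 53·44·56 = 130592; cumulative 140448
Total: 140448 scalar multiplications.

140448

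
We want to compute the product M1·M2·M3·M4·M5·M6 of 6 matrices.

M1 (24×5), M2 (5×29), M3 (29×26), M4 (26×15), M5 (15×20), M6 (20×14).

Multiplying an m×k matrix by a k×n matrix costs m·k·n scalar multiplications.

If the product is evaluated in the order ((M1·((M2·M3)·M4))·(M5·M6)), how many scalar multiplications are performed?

(M2·M3): 5×29 by 29×26 → 5×26, cost 5·29·26 = 3770
((M2·M3)·M4): 5×26 by 26×15 → 5×15, cost 5·26·15 = 1950; cumulative 5720
(M1·((M2·M3)·M4)): 24×5 by 5×15 → 24×15, cost 24·5·15 = 1800; cumulative 7520
(M5·M6): 15×20 by 20×14 → 15×14, cost 15·20·14 = 4200
((M1·((M2·M3)·M4))·(M5·M6)): 24×15 by 15×14 → 24×14, cost 24·15·14 = 5040; cumulative 16760
Total: 16760 scalar multiplications.

16760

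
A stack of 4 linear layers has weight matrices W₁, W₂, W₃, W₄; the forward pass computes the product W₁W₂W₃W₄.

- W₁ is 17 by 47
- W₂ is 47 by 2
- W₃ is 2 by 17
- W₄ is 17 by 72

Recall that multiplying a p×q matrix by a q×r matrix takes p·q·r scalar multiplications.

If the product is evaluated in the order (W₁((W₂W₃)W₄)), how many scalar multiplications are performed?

(W₂W₃): 47×2 by 2×17 → 47×17, cost 47·2·17 = 1598
((W₂W₃)W₄): 47×17 by 17×72 → 47×72, cost 47·17·72 = 57528; cumulative 59126
(W₁((W₂W₃)W₄)): 17×47 by 47×72 → 17×72, cost 17·47·72 = 57528; cumulative 116654
Total: 116654 scalar multiplications.

116654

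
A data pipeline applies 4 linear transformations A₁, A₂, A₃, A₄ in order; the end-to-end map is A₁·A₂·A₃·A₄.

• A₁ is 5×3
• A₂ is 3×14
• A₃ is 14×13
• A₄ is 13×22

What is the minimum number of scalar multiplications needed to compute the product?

1734

Adjacent pairs: A₁A₂ = 5·3·14 = 210; A₂A₃ = 3·14·13 = 546; A₃A₄ = 14·13·22 = 4004.
Length 3: A₁..A₃: k=1: 0+546+5·3·13=741; k=2: 210+0+5·14·13=1120 → min 741 | A₂..A₄: k=2: 0+4004+3·14·22=4928; k=3: 546+0+3·13·22=1404 → min 1404.
Length 4: A₁..A₄: k=1: 0+1404+5·3·22=1734; k=2: 210+4004+5·14·22=5754; k=3: 741+0+5·13·22=2171 → min 1734.
Optimal order: (A₁·((A₂·A₃)·A₄)) with cost 1734.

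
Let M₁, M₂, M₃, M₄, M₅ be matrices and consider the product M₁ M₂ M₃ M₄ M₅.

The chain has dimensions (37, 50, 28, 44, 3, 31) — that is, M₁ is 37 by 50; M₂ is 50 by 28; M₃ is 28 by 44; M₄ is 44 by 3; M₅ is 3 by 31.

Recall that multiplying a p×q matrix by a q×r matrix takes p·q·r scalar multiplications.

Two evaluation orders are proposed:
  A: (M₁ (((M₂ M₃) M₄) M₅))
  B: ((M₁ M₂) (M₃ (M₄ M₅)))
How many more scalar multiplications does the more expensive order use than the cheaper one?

4000

Order A = (M₁ (((M₂ M₃) M₄) M₅)): (M₂ M₃): 50×28 by 28×44 → 50×44, cost 50·28·44 = 61600; ((M₂ M₃) M₄): 50×44 by 44×3 → 50×3, cost 50·44·3 = 6600; cumulative 68200; (((M₂ M₃) M₄) M₅): 50×3 by 3×31 → 50×31, cost 50·3·31 = 4650; cumulative 72850; (M₁ (((M₂ M₃) M₄) M₅)): 37×50 by 50×31 → 37×31, cost 37·50·31 = 57350; cumulative 130200. Total 130200.
Order B = ((M₁ M₂) (M₃ (M₄ M₅))): (M₁ M₂): 37×50 by 50×28 → 37×28, cost 37·50·28 = 51800; (M₄ M₅): 44×3 by 3×31 → 44×31, cost 44·3·31 = 4092; (M₃ (M₄ M₅)): 28×44 by 44×31 → 28×31, cost 28·44·31 = 38192; cumulative 42284; ((M₁ M₂) (M₃ (M₄ M₅))): 37×28 by 28×31 → 37×31, cost 37·28·31 = 32116; cumulative 126200. Total 126200.
Difference: |130200 − 126200| = 4000.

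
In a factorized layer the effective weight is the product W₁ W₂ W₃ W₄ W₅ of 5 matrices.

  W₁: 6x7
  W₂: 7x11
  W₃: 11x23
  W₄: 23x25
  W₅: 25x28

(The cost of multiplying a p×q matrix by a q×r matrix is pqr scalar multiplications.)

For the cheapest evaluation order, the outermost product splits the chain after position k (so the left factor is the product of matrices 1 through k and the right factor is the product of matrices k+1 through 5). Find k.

Adjacent pairs: W₁W₂ = 6·7·11 = 462; W₂W₃ = 7·11·23 = 1771; W₃W₄ = 11·23·25 = 6325; W₄W₅ = 23·25·28 = 16100.
Length 3: W₁..W₃: k=1: 0+1771+6·7·23=2737; k=2: 462+0+6·11·23=1980 → min 1980 | W₂..W₄: k=2: 0+6325+7·11·25=8250; k=3: 1771+0+7·23·25=5796 → min 5796 | W₃..W₅: k=3: 0+16100+11·23·28=23184; k=4: 6325+0+11·25·28=14025 → min 14025.
Length 4: W₁..W₄: k=1: 0+5796+6·7·25=6846; k=2: 462+6325+6·11·25=8437; k=3: 1980+0+6·23·25=5430 → min 5430 | W₂..W₅: k=2: 0+14025+7·11·28=16181; k=3: 1771+16100+7·23·28=22379; k=4: 5796+0+7·25·28=10696 → min 10696.
Top-level splits: k=1: (W₁..W₁)·(W₂..W₅) → 0+10696+6·7·28 = 11872; k=2: (W₁..W₂)·(W₃..W₅) → 462+14025+6·11·28 = 16335; k=3: (W₁..W₃)·(W₄..W₅) → 1980+16100+6·23·28 = 21944; k=4: (W₁..W₄)·(W₅..W₅) → 5430+0+6·25·28 = 9630.
Best split is after W₄, i.e. k = 4.

4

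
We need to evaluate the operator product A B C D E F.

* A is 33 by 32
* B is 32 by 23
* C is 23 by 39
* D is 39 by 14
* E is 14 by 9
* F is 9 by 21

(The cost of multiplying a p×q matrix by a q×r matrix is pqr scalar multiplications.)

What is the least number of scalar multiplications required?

35352

Adjacent pairs: AB = 33·32·23 = 24288; BC = 32·23·39 = 28704; CD = 23·39·14 = 12558; DE = 39·14·9 = 4914; EF = 14·9·21 = 2646.
Length 3: A..C: k=1: 0+28704+33·32·39=69888; k=2: 24288+0+33·23·39=53889 → min 53889 | B..D: k=2: 0+12558+32·23·14=22862; k=3: 28704+0+32·39·14=46176 → min 22862 | C..E: k=3: 0+4914+23·39·9=12987; k=4: 12558+0+23·14·9=15456 → min 12987 | D..F: k=4: 0+2646+39·14·21=14112; k=5: 4914+0+39·9·21=12285 → min 12285.
Length 4: A..D: k=1: 0+22862+33·32·14=37646; k=2: 24288+12558+33·23·14=47472; k=3: 53889+0+33·39·14=71907 → min 37646 | B..E: k=2: 0+12987+32·23·9=19611; k=3: 28704+4914+32·39·9=44850; k=4: 22862+0+32·14·9=26894 → min 19611 | C..F: k=3: 0+12285+23·39·21=31122; k=4: 12558+2646+23·14·21=21966; k=5: 12987+0+23·9·21=17334 → min 17334.
Length 5: A..E: k=1: 0+19611+33·32·9=29115; k=2: 24288+12987+33·23·9=44106; k=3: 53889+4914+33·39·9=70386; k=4: 37646+0+33·14·9=41804 → min 29115 | B..F: k=2: 0+17334+32·23·21=32790; k=3: 28704+12285+32·39·21=67197; k=4: 22862+2646+32·14·21=34916; k=5: 19611+0+32·9·21=25659 → min 25659.
Length 6: A..F: k=1: 0+25659+33·32·21=47835; k=2: 24288+17334+33·23·21=57561; k=3: 53889+12285+33·39·21=93201; k=4: 37646+2646+33·14·21=49994; k=5: 29115+0+33·9·21=35352 → min 35352.
Optimal order: ((A (B (C (D E)))) F) with cost 35352.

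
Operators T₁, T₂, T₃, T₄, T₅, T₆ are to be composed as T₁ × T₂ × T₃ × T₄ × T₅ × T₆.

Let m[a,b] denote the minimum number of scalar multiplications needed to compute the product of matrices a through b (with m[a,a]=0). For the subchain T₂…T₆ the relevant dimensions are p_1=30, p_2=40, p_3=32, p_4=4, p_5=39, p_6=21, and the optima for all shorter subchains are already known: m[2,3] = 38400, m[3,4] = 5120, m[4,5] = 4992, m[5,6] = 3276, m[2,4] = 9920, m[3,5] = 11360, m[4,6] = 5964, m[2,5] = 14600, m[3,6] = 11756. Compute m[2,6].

15716

m[2,6] = min over k∈[2,5] of m[2,k]+m[k+1,6]+p_{1}·p_k·p_{6}.
k=2: 0 + 11756 + 30·40·21 = 36956; k=3: 38400 + 5964 + 30·32·21 = 64524; k=4: 9920 + 3276 + 30·4·21 = 15716; k=5: 14600 + 0 + 30·39·21 = 39170.
Minimum: 15716 at k=4.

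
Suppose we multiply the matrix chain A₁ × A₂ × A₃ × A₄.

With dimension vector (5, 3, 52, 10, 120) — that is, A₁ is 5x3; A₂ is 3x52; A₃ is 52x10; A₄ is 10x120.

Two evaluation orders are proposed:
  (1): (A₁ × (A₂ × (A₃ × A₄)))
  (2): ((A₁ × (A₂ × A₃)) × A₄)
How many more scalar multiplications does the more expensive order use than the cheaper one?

75210

Order (1) = (A₁ × (A₂ × (A₃ × A₄))): (A₃ × A₄): 52×10 by 10×120 → 52×120, cost 52·10·120 = 62400; (A₂ × (A₃ × A₄)): 3×52 by 52×120 → 3×120, cost 3·52·120 = 18720; cumulative 81120; (A₁ × (A₂ × (A₃ × A₄))): 5×3 by 3×120 → 5×120, cost 5·3·120 = 1800; cumulative 82920. Total 82920.
Order (2) = ((A₁ × (A₂ × A₃)) × A₄): (A₂ × A₃): 3×52 by 52×10 → 3×10, cost 3·52·10 = 1560; (A₁ × (A₂ × A₃)): 5×3 by 3×10 → 5×10, cost 5·3·10 = 150; cumulative 1710; ((A₁ × (A₂ × A₃)) × A₄): 5×10 by 10×120 → 5×120, cost 5·10·120 = 6000; cumulative 7710. Total 7710.
Difference: |82920 − 7710| = 75210.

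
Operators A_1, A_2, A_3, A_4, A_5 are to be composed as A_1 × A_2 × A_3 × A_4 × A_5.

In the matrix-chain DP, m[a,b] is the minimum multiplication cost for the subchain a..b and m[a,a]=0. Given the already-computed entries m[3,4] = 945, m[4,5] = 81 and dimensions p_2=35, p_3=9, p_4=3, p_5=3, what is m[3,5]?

1026

m[3,5] = min over k∈[3,4] of m[3,k]+m[k+1,5]+p_{2}·p_k·p_{5}.
k=3: 0 + 81 + 35·9·3 = 1026; k=4: 945 + 0 + 35·3·3 = 1260.
Minimum: 1026 at k=3.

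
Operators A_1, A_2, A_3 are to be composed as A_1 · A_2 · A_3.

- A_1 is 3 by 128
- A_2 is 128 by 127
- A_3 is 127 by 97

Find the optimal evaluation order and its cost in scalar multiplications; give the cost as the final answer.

(A_1 · (A_2 · A_3)): cost 1614080.
((A_1 · A_2) · A_3): cost 85725.
Optimal: ((A_1 · A_2) · A_3) with cost 85725.

85725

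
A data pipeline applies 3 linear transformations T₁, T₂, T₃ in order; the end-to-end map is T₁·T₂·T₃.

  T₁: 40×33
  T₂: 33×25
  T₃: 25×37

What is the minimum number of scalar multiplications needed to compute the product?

Order (T₁·(T₂·T₃)): (T₂·T₃): 33×25 by 25×37 → 33×37, cost 33·25·37 = 30525; (T₁·(T₂·T₃)): 40×33 by 33×37 → 40×37, cost 40·33·37 = 48840; cumulative 79365. Total 79365.
Order ((T₁·T₂)·T₃): (T₁·T₂): 40×33 by 33×25 → 40×25, cost 40·33·25 = 33000; ((T₁·T₂)·T₃): 40×25 by 25×37 → 40×37, cost 40·25·37 = 37000; cumulative 70000. Total 70000.
Minimum: 70000.

70000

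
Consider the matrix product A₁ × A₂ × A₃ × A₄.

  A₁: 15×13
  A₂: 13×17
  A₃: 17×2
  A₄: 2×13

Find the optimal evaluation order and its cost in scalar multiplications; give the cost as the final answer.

1222

Adjacent pairs: A₁A₂ = 15·13·17 = 3315; A₂A₃ = 13·17·2 = 442; A₃A₄ = 17·2·13 = 442.
Length 3: A₁..A₃: k=1: 0+442+15·13·2=832; k=2: 3315+0+15·17·2=3825 → min 832 | A₂..A₄: k=2: 0+442+13·17·13=3315; k=3: 442+0+13·2·13=780 → min 780.
Length 4: A₁..A₄: k=1: 0+780+15·13·13=3315; k=2: 3315+442+15·17·13=7072; k=3: 832+0+15·2·13=1222 → min 1222.
Optimal parenthesization: ((A₁ × (A₂ × A₃)) × A₄) with cost 1222.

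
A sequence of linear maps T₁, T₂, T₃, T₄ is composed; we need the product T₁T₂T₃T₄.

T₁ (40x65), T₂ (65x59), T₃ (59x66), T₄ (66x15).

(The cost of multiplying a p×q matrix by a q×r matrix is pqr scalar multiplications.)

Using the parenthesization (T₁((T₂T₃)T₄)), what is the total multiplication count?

(T₂T₃): 65×59 by 59×66 → 65×66, cost 65·59·66 = 253110
((T₂T₃)T₄): 65×66 by 66×15 → 65×15, cost 65·66·15 = 64350; cumulative 317460
(T₁((T₂T₃)T₄)): 40×65 by 65×15 → 40×15, cost 40·65·15 = 39000; cumulative 356460
Total: 356460 scalar multiplications.

356460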